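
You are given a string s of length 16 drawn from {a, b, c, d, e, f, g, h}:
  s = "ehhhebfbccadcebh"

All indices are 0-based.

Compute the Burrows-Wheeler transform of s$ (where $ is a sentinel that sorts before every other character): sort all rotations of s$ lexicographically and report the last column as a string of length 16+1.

hcfeecbdahc$bbhhe

rank  rotation           last
    0  $ehhhebfbccadcebh  h
    1  adcebh$ehhhebfbcc  c
    2  bccadcebh$ehhhebf  f
    3  bfbccadcebh$ehhhe  e
    4  bh$ehhhebfbccadce  e
    5  cadcebh$ehhhebfbc  c
    6  ccadcebh$ehhhebfb  b
    7  cebh$ehhhebfbccad  d
    8  dcebh$ehhhebfbcca  a
    9  ebfbccadcebh$ehhh  h
   10  ebh$ehhhebfbccadc  c
   11  ehhhebfbccadcebh$  $
   12  fbccadcebh$ehhheb  b
   13  h$ehhhebfbccadceb  b
   14  hebfbccadcebh$ehh  h
   15  hhebfbccadcebh$eh  h
   16  hhhebfbccadcebh$e  e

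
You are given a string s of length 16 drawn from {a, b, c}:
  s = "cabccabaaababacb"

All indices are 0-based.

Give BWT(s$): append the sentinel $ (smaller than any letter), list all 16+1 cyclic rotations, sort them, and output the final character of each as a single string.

bbacabcbcaaaac$ab

rank  rotation           last
    0  $cabccabaaababacb  b
    1  aaababacb$cabccab  b
    2  aababacb$cabccaba  a
    3  abaaababacb$cabcc  c
    4  ababacb$cabccabaa  a
    5  abacb$cabccabaaab  b
    6  abccabaaababacb$c  c
    7  acb$cabccabaaabab  b
    8  b$cabccabaaababac  c
    9  baaababacb$cabcca  a
   10  babacb$cabccabaaa  a
   11  bacb$cabccabaaaba  a
   12  bccabaaababacb$ca  a
   13  cabaaababacb$cabc  c
   14  cabccabaaababacb$  $
   15  cb$cabccabaaababa  a
   16  ccabaaababacb$cab  b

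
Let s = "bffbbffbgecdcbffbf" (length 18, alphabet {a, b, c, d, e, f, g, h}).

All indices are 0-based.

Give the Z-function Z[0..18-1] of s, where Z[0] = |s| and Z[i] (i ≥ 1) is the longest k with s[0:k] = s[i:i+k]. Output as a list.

Z[0]=18
i=1: outside box; Z[1]=0
i=2: outside box; Z[2]=0
i=3: outside box; Z[3]=1 grow→box=[3,4)
i=4: outside box; Z[4]=4 grow→box=[4,8)
i=5: min(r-i=3, Z[1]=0)=0; Z[5]=0
i=6: min(r-i=2, Z[2]=0)=0; Z[6]=0
i=7: min(r-i=1, Z[3]=1)=1; Z[7]=1
i=8: outside box; Z[8]=0
i=9: outside box; Z[9]=0
i=10: outside box; Z[10]=0
i=11: outside box; Z[11]=0
i=12: outside box; Z[12]=0
i=13: outside box; Z[13]=4 grow→box=[13,17)
i=14: min(r-i=3, Z[1]=0)=0; Z[14]=0
i=15: min(r-i=2, Z[2]=0)=0; Z[15]=0
i=16: min(r-i=1, Z[3]=1)=1; Z[16]=2 grow→box=[16,18)
i=17: min(r-i=1, Z[1]=0)=0; Z[17]=0

[18, 0, 0, 1, 4, 0, 0, 1, 0, 0, 0, 0, 0, 4, 0, 0, 2, 0]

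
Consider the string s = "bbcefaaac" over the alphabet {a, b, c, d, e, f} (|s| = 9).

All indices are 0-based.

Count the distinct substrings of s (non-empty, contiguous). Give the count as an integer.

40

sorted suffixes:
  #0 SA[0]=5  'aaac'
  #1 SA[1]=6  'aac'
  #2 SA[2]=7  'ac'
  #3 SA[3]=0  'bbcefaaac'
  #4 SA[4]=1  'bcefaaac'
  #5 SA[5]=8  'c'
  #6 SA[6]=2  'cefaaac'
  #7 SA[7]=3  'efaaac'
  #8 SA[8]=4  'faaac'

SA = [5, 6, 7, 0, 1, 8, 2, 3, 4]
i: (SA[i-1],SA[i]) lcp shared
  1: (5,6) 2 'aa'
  2: (6,7) 1 'a'
  3: (7,0) 0 ''
  4: (0,1) 1 'b'
  5: (1,8) 0 ''
  6: (8,2) 1 'c'
  7: (2,3) 0 ''
  8: (3,4) 0 ''

n(n+1)/2 = 9·10/2 = 45
Σ LCP = 0 + 2 + 1 + 0 + 1 + 0 + 1 + 0 + 0 = 5
distinct = 45 − 5 = 40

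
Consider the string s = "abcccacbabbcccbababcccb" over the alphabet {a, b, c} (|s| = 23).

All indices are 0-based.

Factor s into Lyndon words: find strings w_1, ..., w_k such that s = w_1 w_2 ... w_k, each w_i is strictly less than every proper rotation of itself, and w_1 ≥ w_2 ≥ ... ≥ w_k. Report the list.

["abcccacb", "abbcccb", "ababcccb"]

emit factor 1: 'abcccacb' (i=0, period=8)
emit factor 2: 'abbcccb' (i=8, period=7)
emit factor 3: 'ababcccb' (i=15, period=8)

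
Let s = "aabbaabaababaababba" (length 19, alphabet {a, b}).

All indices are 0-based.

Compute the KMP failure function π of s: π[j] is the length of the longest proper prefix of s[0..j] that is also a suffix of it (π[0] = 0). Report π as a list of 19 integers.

π[0] = 0
j=1 s[j]='a': π[1]=1 (border 'a')
j=2 s[j]='b': k: 1→0; π[2]=0 (border '')
j=3 s[j]='b': π[3]=0 (border '')
j=4 s[j]='a': π[4]=1 (border 'a')
j=5 s[j]='a': π[5]=2 (border 'aa')
j=6 s[j]='b': π[6]=3 (border 'aab')
j=7 s[j]='a': k: 3→0; π[7]=1 (border 'a')
j=8 s[j]='a': π[8]=2 (border 'aa')
j=9 s[j]='b': π[9]=3 (border 'aab')
j=10 s[j]='a': k: 3→0; π[10]=1 (border 'a')
j=11 s[j]='b': k: 1→0; π[11]=0 (border '')
j=12 s[j]='a': π[12]=1 (border 'a')
j=13 s[j]='a': π[13]=2 (border 'aa')
j=14 s[j]='b': π[14]=3 (border 'aab')
j=15 s[j]='a': k: 3→0; π[15]=1 (border 'a')
j=16 s[j]='b': k: 1→0; π[16]=0 (border '')
j=17 s[j]='b': π[17]=0 (border '')
j=18 s[j]='a': π[18]=1 (border 'a')

[0, 1, 0, 0, 1, 2, 3, 1, 2, 3, 1, 0, 1, 2, 3, 1, 0, 0, 1]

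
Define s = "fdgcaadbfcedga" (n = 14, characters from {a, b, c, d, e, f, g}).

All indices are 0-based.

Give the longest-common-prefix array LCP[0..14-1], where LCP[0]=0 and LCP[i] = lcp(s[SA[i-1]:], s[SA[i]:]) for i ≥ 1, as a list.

rank→(start, suffix):
  0 → (13, 'a')
  1 → (4, 'aadbfcedga')
  2 → (5, 'adbfcedga')
  3 → (7, 'bfcedga')
  4 → (3, 'caadbfcedga')
  5 → (9, 'cedga')
  6 → (6, 'dbfcedga')
  7 → (11, 'dga')
  8 → (1, 'dgcaadbfcedga')
  9 → (10, 'edga')
  10 → (8, 'fcedga')
  11 → (0, 'fdgcaadbfcedga')
  12 → (12, 'ga')
  13 → (2, 'gcaadbfcedga')

SA = [13, 4, 5, 7, 3, 9, 6, 11, 1, 10, 8, 0, 12, 2]
i: (SA[i-1],SA[i]) lcp shared
  1: (13,4) 1 'a'
  2: (4,5) 1 'a'
  3: (5,7) 0 ''
  4: (7,3) 0 ''
  5: (3,9) 1 'c'
  6: (9,6) 0 ''
  7: (6,11) 1 'd'
  8: (11,1) 2 'dg'
  9: (1,10) 0 ''
  10: (10,8) 0 ''
  11: (8,0) 1 'f'
  12: (0,12) 0 ''
  13: (12,2) 1 'g'

[0, 1, 1, 0, 0, 1, 0, 1, 2, 0, 0, 1, 0, 1]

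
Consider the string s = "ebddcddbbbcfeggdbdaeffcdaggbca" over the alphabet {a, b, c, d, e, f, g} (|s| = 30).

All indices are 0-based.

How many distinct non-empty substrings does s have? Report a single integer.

rank | idx | suffix
   0 |  29 | a
   1 |  18 | aeffcdaggbca
   2 |  24 | aggbca
   3 |   7 | bbbcfeggdbdaeffcdaggbca
   4 |   8 | bbcfeggdbdaeffcdaggbca
   5 |  27 | bca
   6 |   9 | bcfeggdbdaeffcdaggbca
   7 |  16 | bdaeffcdaggbca
   8 |   1 | bddcddbbbcfeggdbdaeffcdaggbca
   9 |  28 | ca
  10 |  22 | cdaggbca
  11 |   4 | cddbbbcfeggdbdaeffcdaggbca
  12 |  10 | cfeggdbdaeffcdaggbca
  13 |  17 | daeffcdaggbca
  14 |  23 | daggbca
  15 |   6 | dbbbcfeggdbdaeffcdaggbca
  16 |  15 | dbdaeffcdaggbca
  17 |   3 | dcddbbbcfeggdbdaeffcdaggbca
  18 |   5 | ddbbbcfeggdbdaeffcdaggbca
  19 |   2 | ddcddbbbcfeggdbdaeffcdaggbca
  20 |   0 | ebddcddbbbcfeggdbdaeffcdaggbca
  21 |  19 | effcdaggbca
  22 |  12 | eggdbdaeffcdaggbca
  23 |  21 | fcdaggbca
  24 |  11 | feggdbdaeffcdaggbca
  25 |  20 | ffcdaggbca
  26 |  26 | gbca
  27 |  14 | gdbdaeffcdaggbca
  28 |  25 | ggbca
  29 |  13 | ggdbdaeffcdaggbca

SA = [29, 18, 24, 7, 8, 27, 9, 16, 1, 28, 22, 4, 10, 17, 23, 6, 15, 3, 5, 2, 0, 19, 12, 21, 11, 20, 26, 14, 25, 13]
[i] adj suffixes → lcp
  [1] 29/18 → 1 ('a')
  [2] 18/24 → 1 ('a')
  [3] 24/7 → 0 ('')
  [4] 7/8 → 2 ('bb')
  [5] 8/27 → 1 ('b')
  [6] 27/9 → 2 ('bc')
  [7] 9/16 → 1 ('b')
  [8] 16/1 → 2 ('bd')
  [9] 1/28 → 0 ('')
  [10] 28/22 → 1 ('c')
  [11] 22/4 → 2 ('cd')
  [12] 4/10 → 1 ('c')
  [13] 10/17 → 0 ('')
  [14] 17/23 → 2 ('da')
  [15] 23/6 → 1 ('d')
  [16] 6/15 → 2 ('db')
  [17] 15/3 → 1 ('d')
  [18] 3/5 → 1 ('d')
  [19] 5/2 → 2 ('dd')
  [20] 2/0 → 0 ('')
  [21] 0/19 → 1 ('e')
  [22] 19/12 → 1 ('e')
  [23] 12/21 → 0 ('')
  [24] 21/11 → 1 ('f')
  [25] 11/20 → 1 ('f')
  [26] 20/26 → 0 ('')
  [27] 26/14 → 1 ('g')
  [28] 14/25 → 1 ('g')
  [29] 25/13 → 2 ('gg')

n(n+1)/2 = 30·31/2 = 465
Σ LCP = 0 + 1 + 1 + 0 + 2 + 1 + 2 + 1 + 2 + 0 + 1 + 2 + 1 + 0 + 2 + 1 + 2 + 1 + 1 + 2 + 0 + 1 + 1 + 0 + 1 + 1 + 0 + 1 + 1 + 2 = 31
distinct = 465 − 31 = 434

434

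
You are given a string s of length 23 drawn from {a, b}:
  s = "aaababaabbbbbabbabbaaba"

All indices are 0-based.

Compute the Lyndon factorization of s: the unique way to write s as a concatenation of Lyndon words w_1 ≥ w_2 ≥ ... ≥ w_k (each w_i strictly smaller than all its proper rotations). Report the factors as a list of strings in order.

["aaababaabbbbbabbabbaab", "a"]

emit factor 1: 'aaababaabbbbbabbabbaab' (i=0, period=22)
emit factor 2: 'a' (i=22, period=1)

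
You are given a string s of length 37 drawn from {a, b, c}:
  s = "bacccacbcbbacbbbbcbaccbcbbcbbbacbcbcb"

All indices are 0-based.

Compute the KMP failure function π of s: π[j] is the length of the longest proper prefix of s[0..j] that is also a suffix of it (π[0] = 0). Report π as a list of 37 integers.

π[0] = 0
j=1 s[j]='a': π[1]=0 (border '')
j=2 s[j]='c': π[2]=0 (border '')
j=3 s[j]='c': π[3]=0 (border '')
j=4 s[j]='c': π[4]=0 (border '')
j=5 s[j]='a': π[5]=0 (border '')
j=6 s[j]='c': π[6]=0 (border '')
j=7 s[j]='b': π[7]=1 (border 'b')
j=8 s[j]='c': k: 1→0; π[8]=0 (border '')
j=9 s[j]='b': π[9]=1 (border 'b')
j=10 s[j]='b': k: 1→0; π[10]=1 (border 'b')
j=11 s[j]='a': π[11]=2 (border 'ba')
j=12 s[j]='c': π[12]=3 (border 'bac')
j=13 s[j]='b': k: 3→0; π[13]=1 (border 'b')
j=14 s[j]='b': k: 1→0; π[14]=1 (border 'b')
j=15 s[j]='b': k: 1→0; π[15]=1 (border 'b')
j=16 s[j]='b': k: 1→0; π[16]=1 (border 'b')
j=17 s[j]='c': k: 1→0; π[17]=0 (border '')
j=18 s[j]='b': π[18]=1 (border 'b')
j=19 s[j]='a': π[19]=2 (border 'ba')
j=20 s[j]='c': π[20]=3 (border 'bac')
j=21 s[j]='c': π[21]=4 (border 'bacc')
j=22 s[j]='b': k: 4→0; π[22]=1 (border 'b')
j=23 s[j]='c': k: 1→0; π[23]=0 (border '')
j=24 s[j]='b': π[24]=1 (border 'b')
j=25 s[j]='b': k: 1→0; π[25]=1 (border 'b')
j=26 s[j]='c': k: 1→0; π[26]=0 (border '')
j=27 s[j]='b': π[27]=1 (border 'b')
j=28 s[j]='b': k: 1→0; π[28]=1 (border 'b')
j=29 s[j]='b': k: 1→0; π[29]=1 (border 'b')
j=30 s[j]='a': π[30]=2 (border 'ba')
j=31 s[j]='c': π[31]=3 (border 'bac')
j=32 s[j]='b': k: 3→0; π[32]=1 (border 'b')
j=33 s[j]='c': k: 1→0; π[33]=0 (border '')
j=34 s[j]='b': π[34]=1 (border 'b')
j=35 s[j]='c': k: 1→0; π[35]=0 (border '')
j=36 s[j]='b': π[36]=1 (border 'b')

[0, 0, 0, 0, 0, 0, 0, 1, 0, 1, 1, 2, 3, 1, 1, 1, 1, 0, 1, 2, 3, 4, 1, 0, 1, 1, 0, 1, 1, 1, 2, 3, 1, 0, 1, 0, 1]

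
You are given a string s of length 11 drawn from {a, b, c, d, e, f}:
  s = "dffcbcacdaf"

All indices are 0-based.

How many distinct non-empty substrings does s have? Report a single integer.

rank→(start, suffix):
  0 → (6, 'acdaf')
  1 → (9, 'af')
  2 → (4, 'bcacdaf')
  3 → (5, 'cacdaf')
  4 → (3, 'cbcacdaf')
  5 → (7, 'cdaf')
  6 → (8, 'daf')
  7 → (0, 'dffcbcacdaf')
  8 → (10, 'f')
  9 → (2, 'fcbcacdaf')
  10 → (1, 'ffcbcacdaf')

SA = [6, 9, 4, 5, 3, 7, 8, 0, 10, 2, 1]
rank  pair      lcp
   1  s[6:],s[9:]  1  'a'
   2  s[9:],s[4:]  0  ''
   3  s[4:],s[5:]  0  ''
   4  s[5:],s[3:]  1  'c'
   5  s[3:],s[7:]  1  'c'
   6  s[7:],s[8:]  0  ''
   7  s[8:],s[0:]  1  'd'
   8  s[0:],s[10:]  0  ''
   9  s[10:],s[2:]  1  'f'
  10  s[2:],s[1:]  1  'f'

n(n+1)/2 = 11·12/2 = 66
Σ LCP = 0 + 1 + 0 + 0 + 1 + 1 + 0 + 1 + 0 + 1 + 1 = 6
distinct = 66 − 6 = 60

60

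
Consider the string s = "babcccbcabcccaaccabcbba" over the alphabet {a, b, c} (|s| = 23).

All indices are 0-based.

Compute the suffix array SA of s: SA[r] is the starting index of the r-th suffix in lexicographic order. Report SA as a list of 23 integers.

sorted suffixes:
  #0 SA[0]=22  'a'
  #1 SA[1]=13  'aaccabcbba'
  #2 SA[2]=17  'abcbba'
  #3 SA[3]=8  'abcccaaccabcbba'
  #4 SA[4]=1  'abcccbcabcccaaccabcbba'
  #5 SA[5]=14  'accabcbba'
  #6 SA[6]=21  'ba'
  #7 SA[7]=0  'babcccbcabcccaaccabcbba'
  #8 SA[8]=20  'bba'
  #9 SA[9]=6  'bcabcccaaccabcbba'
  #10 SA[10]=18  'bcbba'
  #11 SA[11]=9  'bcccaaccabcbba'
  #12 SA[12]=2  'bcccbcabcccaaccabcbba'
  #13 SA[13]=12  'caaccabcbba'
  #14 SA[14]=16  'cabcbba'
  #15 SA[15]=7  'cabcccaaccabcbba'
  #16 SA[16]=19  'cbba'
  #17 SA[17]=5  'cbcabcccaaccabcbba'
  #18 SA[18]=11  'ccaaccabcbba'
  #19 SA[19]=15  'ccabcbba'
  #20 SA[20]=4  'ccbcabcccaaccabcbba'
  #21 SA[21]=10  'cccaaccabcbba'
  #22 SA[22]=3  'cccbcabcccaaccabcbba'

[22, 13, 17, 8, 1, 14, 21, 0, 20, 6, 18, 9, 2, 12, 16, 7, 19, 5, 11, 15, 4, 10, 3]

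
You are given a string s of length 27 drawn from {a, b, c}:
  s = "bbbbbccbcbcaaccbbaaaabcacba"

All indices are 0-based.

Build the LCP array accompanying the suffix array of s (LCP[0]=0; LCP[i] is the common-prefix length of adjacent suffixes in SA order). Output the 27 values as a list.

rank→(start, suffix):
  0 → (26, 'a')
  1 → (17, 'aaaabcacba')
  2 → (18, 'aaabcacba')
  3 → (19, 'aabcacba')
  4 → (11, 'aaccbbaaaabcacba')
  5 → (20, 'abcacba')
  6 → (23, 'acba')
  7 → (12, 'accbbaaaabcacba')
  8 → (25, 'ba')
  9 → (16, 'baaaabcacba')
  10 → (15, 'bbaaaabcacba')
  11 → (0, 'bbbbbccbcbcaaccbbaaaabcacba')
  12 → (1, 'bbbbccbcbcaaccbbaaaabcacba')
  13 → (2, 'bbbccbcbcaaccbbaaaabcacba')
  14 → (3, 'bbccbcbcaaccbbaaaabcacba')
  15 → (9, 'bcaaccbbaaaabcacba')
  16 → (21, 'bcacba')
  17 → (7, 'bcbcaaccbbaaaabcacba')
  18 → (4, 'bccbcbcaaccbbaaaabcacba')
  19 → (10, 'caaccbbaaaabcacba')
  20 → (22, 'cacba')
  21 → (24, 'cba')
  22 → (14, 'cbbaaaabcacba')
  23 → (8, 'cbcaaccbbaaaabcacba')
  24 → (6, 'cbcbcaaccbbaaaabcacba')
  25 → (13, 'ccbbaaaabcacba')
  26 → (5, 'ccbcbcaaccbbaaaabcacba')

SA = [26, 17, 18, 19, 11, 20, 23, 12, 25, 16, 15, 0, 1, 2, 3, 9, 21, 7, 4, 10, 22, 24, 14, 8, 6, 13, 5]
i: (SA[i-1],SA[i]) lcp shared
  1: (26,17) 1 'a'
  2: (17,18) 3 'aaa'
  3: (18,19) 2 'aa'
  4: (19,11) 2 'aa'
  5: (11,20) 1 'a'
  6: (20,23) 1 'a'
  7: (23,12) 2 'ac'
  8: (12,25) 0 ''
  9: (25,16) 2 'ba'
  10: (16,15) 1 'b'
  11: (15,0) 2 'bb'
  12: (0,1) 4 'bbbb'
  13: (1,2) 3 'bbb'
  14: (2,3) 2 'bb'
  15: (3,9) 1 'b'
  16: (9,21) 3 'bca'
  17: (21,7) 2 'bc'
  18: (7,4) 2 'bc'
  19: (4,10) 0 ''
  20: (10,22) 2 'ca'
  21: (22,24) 1 'c'
  22: (24,14) 2 'cb'
  23: (14,8) 2 'cb'
  24: (8,6) 3 'cbc'
  25: (6,13) 1 'c'
  26: (13,5) 3 'ccb'

[0, 1, 3, 2, 2, 1, 1, 2, 0, 2, 1, 2, 4, 3, 2, 1, 3, 2, 2, 0, 2, 1, 2, 2, 3, 1, 3]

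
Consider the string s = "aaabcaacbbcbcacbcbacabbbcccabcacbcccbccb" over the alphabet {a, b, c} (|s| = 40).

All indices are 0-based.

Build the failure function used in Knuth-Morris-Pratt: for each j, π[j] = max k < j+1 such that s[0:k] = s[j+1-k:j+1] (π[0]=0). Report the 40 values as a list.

π[0] = 0
j=1 s[j]='a': π[1]=1 (border 'a')
j=2 s[j]='a': π[2]=2 (border 'aa')
j=3 s[j]='b': k: 2→1→0; π[3]=0 (border '')
j=4 s[j]='c': π[4]=0 (border '')
j=5 s[j]='a': π[5]=1 (border 'a')
j=6 s[j]='a': π[6]=2 (border 'aa')
j=7 s[j]='c': k: 2→1→0; π[7]=0 (border '')
j=8 s[j]='b': π[8]=0 (border '')
j=9 s[j]='b': π[9]=0 (border '')
j=10 s[j]='c': π[10]=0 (border '')
j=11 s[j]='b': π[11]=0 (border '')
j=12 s[j]='c': π[12]=0 (border '')
j=13 s[j]='a': π[13]=1 (border 'a')
j=14 s[j]='c': k: 1→0; π[14]=0 (border '')
j=15 s[j]='b': π[15]=0 (border '')
j=16 s[j]='c': π[16]=0 (border '')
j=17 s[j]='b': π[17]=0 (border '')
j=18 s[j]='a': π[18]=1 (border 'a')
j=19 s[j]='c': k: 1→0; π[19]=0 (border '')
j=20 s[j]='a': π[20]=1 (border 'a')
j=21 s[j]='b': k: 1→0; π[21]=0 (border '')
j=22 s[j]='b': π[22]=0 (border '')
j=23 s[j]='b': π[23]=0 (border '')
j=24 s[j]='c': π[24]=0 (border '')
j=25 s[j]='c': π[25]=0 (border '')
j=26 s[j]='c': π[26]=0 (border '')
j=27 s[j]='a': π[27]=1 (border 'a')
j=28 s[j]='b': k: 1→0; π[28]=0 (border '')
j=29 s[j]='c': π[29]=0 (border '')
j=30 s[j]='a': π[30]=1 (border 'a')
j=31 s[j]='c': k: 1→0; π[31]=0 (border '')
j=32 s[j]='b': π[32]=0 (border '')
j=33 s[j]='c': π[33]=0 (border '')
j=34 s[j]='c': π[34]=0 (border '')
j=35 s[j]='c': π[35]=0 (border '')
j=36 s[j]='b': π[36]=0 (border '')
j=37 s[j]='c': π[37]=0 (border '')
j=38 s[j]='c': π[38]=0 (border '')
j=39 s[j]='b': π[39]=0 (border '')

[0, 1, 2, 0, 0, 1, 2, 0, 0, 0, 0, 0, 0, 1, 0, 0, 0, 0, 1, 0, 1, 0, 0, 0, 0, 0, 0, 1, 0, 0, 1, 0, 0, 0, 0, 0, 0, 0, 0, 0]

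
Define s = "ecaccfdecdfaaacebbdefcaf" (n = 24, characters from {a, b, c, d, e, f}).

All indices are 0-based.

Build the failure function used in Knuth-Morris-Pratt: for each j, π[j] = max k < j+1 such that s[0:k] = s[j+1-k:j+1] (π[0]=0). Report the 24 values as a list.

[0, 0, 0, 0, 0, 0, 0, 1, 2, 0, 0, 0, 0, 0, 0, 1, 0, 0, 0, 1, 0, 0, 0, 0]

π[0] = 0
j=1 s[j]='c': π[1]=0 (border '')
j=2 s[j]='a': π[2]=0 (border '')
j=3 s[j]='c': π[3]=0 (border '')
j=4 s[j]='c': π[4]=0 (border '')
j=5 s[j]='f': π[5]=0 (border '')
j=6 s[j]='d': π[6]=0 (border '')
j=7 s[j]='e': π[7]=1 (border 'e')
j=8 s[j]='c': π[8]=2 (border 'ec')
j=9 s[j]='d': k: 2→0; π[9]=0 (border '')
j=10 s[j]='f': π[10]=0 (border '')
j=11 s[j]='a': π[11]=0 (border '')
j=12 s[j]='a': π[12]=0 (border '')
j=13 s[j]='a': π[13]=0 (border '')
j=14 s[j]='c': π[14]=0 (border '')
j=15 s[j]='e': π[15]=1 (border 'e')
j=16 s[j]='b': k: 1→0; π[16]=0 (border '')
j=17 s[j]='b': π[17]=0 (border '')
j=18 s[j]='d': π[18]=0 (border '')
j=19 s[j]='e': π[19]=1 (border 'e')
j=20 s[j]='f': k: 1→0; π[20]=0 (border '')
j=21 s[j]='c': π[21]=0 (border '')
j=22 s[j]='a': π[22]=0 (border '')
j=23 s[j]='f': π[23]=0 (border '')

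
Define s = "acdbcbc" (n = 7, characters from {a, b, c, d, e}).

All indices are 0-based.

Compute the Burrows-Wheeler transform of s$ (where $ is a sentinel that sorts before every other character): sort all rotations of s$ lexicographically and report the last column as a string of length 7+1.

rank  rotation  last
    0  $acdbcbc  c
    1  acdbcbc$  $
    2  bc$acdbc  c
    3  bcbc$acd  d
    4  c$acdbcb  b
    5  cbc$acdb  b
    6  cdbcbc$a  a
    7  dbcbc$ac  c

c$cdbbac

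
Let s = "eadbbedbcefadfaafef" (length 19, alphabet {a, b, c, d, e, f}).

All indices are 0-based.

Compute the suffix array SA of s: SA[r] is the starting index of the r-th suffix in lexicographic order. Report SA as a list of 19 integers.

sorted suffixes:
  #0 SA[0]=14  'aafef'
  #1 SA[1]=1  'adbbedbcefadfaafef'
  #2 SA[2]=11  'adfaafef'
  #3 SA[3]=15  'afef'
  #4 SA[4]=3  'bbedbcefadfaafef'
  #5 SA[5]=7  'bcefadfaafef'
  #6 SA[6]=4  'bedbcefadfaafef'
  #7 SA[7]=8  'cefadfaafef'
  #8 SA[8]=2  'dbbedbcefadfaafef'
  #9 SA[9]=6  'dbcefadfaafef'
  #10 SA[10]=12  'dfaafef'
  #11 SA[11]=0  'eadbbedbcefadfaafef'
  #12 SA[12]=5  'edbcefadfaafef'
  #13 SA[13]=17  'ef'
  #14 SA[14]=9  'efadfaafef'
  #15 SA[15]=18  'f'
  #16 SA[16]=13  'faafef'
  #17 SA[17]=10  'fadfaafef'
  #18 SA[18]=16  'fef'

[14, 1, 11, 15, 3, 7, 4, 8, 2, 6, 12, 0, 5, 17, 9, 18, 13, 10, 16]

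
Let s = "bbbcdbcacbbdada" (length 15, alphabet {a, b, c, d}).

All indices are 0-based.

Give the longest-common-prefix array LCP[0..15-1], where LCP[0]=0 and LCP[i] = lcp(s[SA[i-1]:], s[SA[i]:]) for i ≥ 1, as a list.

sorted suffixes:
  #0 SA[0]=14  'a'
  #1 SA[1]=7  'acbbdada'
  #2 SA[2]=12  'ada'
  #3 SA[3]=0  'bbbcdbcacbbdada'
  #4 SA[4]=1  'bbcdbcacbbdada'
  #5 SA[5]=9  'bbdada'
  #6 SA[6]=5  'bcacbbdada'
  #7 SA[7]=2  'bcdbcacbbdada'
  #8 SA[8]=10  'bdada'
  #9 SA[9]=6  'cacbbdada'
  #10 SA[10]=8  'cbbdada'
  #11 SA[11]=3  'cdbcacbbdada'
  #12 SA[12]=13  'da'
  #13 SA[13]=11  'dada'
  #14 SA[14]=4  'dbcacbbdada'

SA = [14, 7, 12, 0, 1, 9, 5, 2, 10, 6, 8, 3, 13, 11, 4]
[i] adj suffixes → lcp
  [1] 14/7 → 1 ('a')
  [2] 7/12 → 1 ('a')
  [3] 12/0 → 0 ('')
  [4] 0/1 → 2 ('bb')
  [5] 1/9 → 2 ('bb')
  [6] 9/5 → 1 ('b')
  [7] 5/2 → 2 ('bc')
  [8] 2/10 → 1 ('b')
  [9] 10/6 → 0 ('')
  [10] 6/8 → 1 ('c')
  [11] 8/3 → 1 ('c')
  [12] 3/13 → 0 ('')
  [13] 13/11 → 2 ('da')
  [14] 11/4 → 1 ('d')

[0, 1, 1, 0, 2, 2, 1, 2, 1, 0, 1, 1, 0, 2, 1]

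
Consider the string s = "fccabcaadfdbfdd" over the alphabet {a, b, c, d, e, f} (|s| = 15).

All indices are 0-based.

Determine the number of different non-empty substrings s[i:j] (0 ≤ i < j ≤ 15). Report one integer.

108

rank→(start, suffix):
  0 → (6, 'aadfdbfdd')
  1 → (3, 'abcaadfdbfdd')
  2 → (7, 'adfdbfdd')
  3 → (4, 'bcaadfdbfdd')
  4 → (11, 'bfdd')
  5 → (5, 'caadfdbfdd')
  6 → (2, 'cabcaadfdbfdd')
  7 → (1, 'ccabcaadfdbfdd')
  8 → (14, 'd')
  9 → (10, 'dbfdd')
  10 → (13, 'dd')
  11 → (8, 'dfdbfdd')
  12 → (0, 'fccabcaadfdbfdd')
  13 → (9, 'fdbfdd')
  14 → (12, 'fdd')

SA = [6, 3, 7, 4, 11, 5, 2, 1, 14, 10, 13, 8, 0, 9, 12]
[i] adj suffixes → lcp
  [1] 6/3 → 1 ('a')
  [2] 3/7 → 1 ('a')
  [3] 7/4 → 0 ('')
  [4] 4/11 → 1 ('b')
  [5] 11/5 → 0 ('')
  [6] 5/2 → 2 ('ca')
  [7] 2/1 → 1 ('c')
  [8] 1/14 → 0 ('')
  [9] 14/10 → 1 ('d')
  [10] 10/13 → 1 ('d')
  [11] 13/8 → 1 ('d')
  [12] 8/0 → 0 ('')
  [13] 0/9 → 1 ('f')
  [14] 9/12 → 2 ('fd')

n(n+1)/2 = 15·16/2 = 120
Σ LCP = 0 + 1 + 1 + 0 + 1 + 0 + 2 + 1 + 0 + 1 + 1 + 1 + 0 + 1 + 2 = 12
distinct = 120 − 12 = 108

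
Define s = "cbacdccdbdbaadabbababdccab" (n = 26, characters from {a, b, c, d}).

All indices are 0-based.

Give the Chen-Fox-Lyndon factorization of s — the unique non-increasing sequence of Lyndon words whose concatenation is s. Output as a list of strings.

["c", "b", "acdccdbdb", "aadabbababdccab"]

emit factor 1: 'c' (i=0, period=1)
emit factor 2: 'b' (i=1, period=1)
emit factor 3: 'acdccdbdb' (i=2, period=9)
emit factor 4: 'aadabbababdccab' (i=11, period=15)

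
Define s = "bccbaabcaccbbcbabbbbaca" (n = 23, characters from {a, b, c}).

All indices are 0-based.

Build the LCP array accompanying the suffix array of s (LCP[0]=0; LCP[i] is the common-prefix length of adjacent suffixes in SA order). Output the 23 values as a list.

rank | idx | suffix
   0 |  22 | a
   1 |   4 | aabcaccbbcbabbbbaca
   2 |  15 | abbbbaca
   3 |   5 | abcaccbbcbabbbbaca
   4 |  20 | aca
   5 |   8 | accbbcbabbbbaca
   6 |   3 | baabcaccbbcbabbbbaca
   7 |  14 | babbbbaca
   8 |  19 | baca
   9 |  18 | bbaca
  10 |  17 | bbbaca
  11 |  16 | bbbbaca
  12 |  11 | bbcbabbbbaca
  13 |   6 | bcaccbbcbabbbbaca
  14 |  12 | bcbabbbbaca
  15 |   0 | bccbaabcaccbbcbabbbbaca
  16 |  21 | ca
  17 |   7 | caccbbcbabbbbaca
  18 |   2 | cbaabcaccbbcbabbbbaca
  19 |  13 | cbabbbbaca
  20 |  10 | cbbcbabbbbaca
  21 |   1 | ccbaabcaccbbcbabbbbaca
  22 |   9 | ccbbcbabbbbaca

SA = [22, 4, 15, 5, 20, 8, 3, 14, 19, 18, 17, 16, 11, 6, 12, 0, 21, 7, 2, 13, 10, 1, 9]
rank  pair      lcp
   1  s[22:],s[4:]  1  'a'
   2  s[4:],s[15:]  1  'a'
   3  s[15:],s[5:]  2  'ab'
   4  s[5:],s[20:]  1  'a'
   5  s[20:],s[8:]  2  'ac'
   6  s[8:],s[3:]  0  ''
   7  s[3:],s[14:]  2  'ba'
   8  s[14:],s[19:]  2  'ba'
   9  s[19:],s[18:]  1  'b'
  10  s[18:],s[17:]  2  'bb'
  11  s[17:],s[16:]  3  'bbb'
  12  s[16:],s[11:]  2  'bb'
  13  s[11:],s[6:]  1  'b'
  14  s[6:],s[12:]  2  'bc'
  15  s[12:],s[0:]  2  'bc'
  16  s[0:],s[21:]  0  ''
  17  s[21:],s[7:]  2  'ca'
  18  s[7:],s[2:]  1  'c'
  19  s[2:],s[13:]  3  'cba'
  20  s[13:],s[10:]  2  'cb'
  21  s[10:],s[1:]  1  'c'
  22  s[1:],s[9:]  3  'ccb'

[0, 1, 1, 2, 1, 2, 0, 2, 2, 1, 2, 3, 2, 1, 2, 2, 0, 2, 1, 3, 2, 1, 3]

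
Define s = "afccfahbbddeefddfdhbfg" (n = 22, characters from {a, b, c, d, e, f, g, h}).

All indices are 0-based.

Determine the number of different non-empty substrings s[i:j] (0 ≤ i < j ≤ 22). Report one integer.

rank | idx | suffix
   0 |   0 | afccfahbbddeefddfdhbfg
   1 |   5 | ahbbddeefddfdhbfg
   2 |   7 | bbddeefddfdhbfg
   3 |   8 | bddeefddfdhbfg
   4 |  19 | bfg
   5 |   2 | ccfahbbddeefddfdhbfg
   6 |   3 | cfahbbddeefddfdhbfg
   7 |   9 | ddeefddfdhbfg
   8 |  14 | ddfdhbfg
   9 |  10 | deefddfdhbfg
  10 |  15 | dfdhbfg
  11 |  17 | dhbfg
  12 |  11 | eefddfdhbfg
  13 |  12 | efddfdhbfg
  14 |   4 | fahbbddeefddfdhbfg
  15 |   1 | fccfahbbddeefddfdhbfg
  16 |  13 | fddfdhbfg
  17 |  16 | fdhbfg
  18 |  20 | fg
  19 |  21 | g
  20 |   6 | hbbddeefddfdhbfg
  21 |  18 | hbfg

SA = [0, 5, 7, 8, 19, 2, 3, 9, 14, 10, 15, 17, 11, 12, 4, 1, 13, 16, 20, 21, 6, 18]
i: (SA[i-1],SA[i]) lcp shared
  1: (0,5) 1 'a'
  2: (5,7) 0 ''
  3: (7,8) 1 'b'
  4: (8,19) 1 'b'
  5: (19,2) 0 ''
  6: (2,3) 1 'c'
  7: (3,9) 0 ''
  8: (9,14) 2 'dd'
  9: (14,10) 1 'd'
  10: (10,15) 1 'd'
  11: (15,17) 1 'd'
  12: (17,11) 0 ''
  13: (11,12) 1 'e'
  14: (12,4) 0 ''
  15: (4,1) 1 'f'
  16: (1,13) 1 'f'
  17: (13,16) 2 'fd'
  18: (16,20) 1 'f'
  19: (20,21) 0 ''
  20: (21,6) 0 ''
  21: (6,18) 2 'hb'

n(n+1)/2 = 22·23/2 = 253
Σ LCP = 0 + 1 + 0 + 1 + 1 + 0 + 1 + 0 + 2 + 1 + 1 + 1 + 0 + 1 + 0 + 1 + 1 + 2 + 1 + 0 + 0 + 2 = 17
distinct = 253 − 17 = 236

236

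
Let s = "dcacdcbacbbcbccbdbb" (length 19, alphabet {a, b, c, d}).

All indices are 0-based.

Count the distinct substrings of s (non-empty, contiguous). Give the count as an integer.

rank→(start, suffix):
  0 → (7, 'acbbcbccbdbb')
  1 → (2, 'acdcbacbbcbccbdbb')
  2 → (18, 'b')
  3 → (6, 'bacbbcbccbdbb')
  4 → (17, 'bb')
  5 → (9, 'bbcbccbdbb')
  6 → (10, 'bcbccbdbb')
  7 → (12, 'bccbdbb')
  8 → (15, 'bdbb')
  9 → (1, 'cacdcbacbbcbccbdbb')
  10 → (5, 'cbacbbcbccbdbb')
  11 → (8, 'cbbcbccbdbb')
  12 → (11, 'cbccbdbb')
  13 → (14, 'cbdbb')
  14 → (13, 'ccbdbb')
  15 → (3, 'cdcbacbbcbccbdbb')
  16 → (16, 'dbb')
  17 → (0, 'dcacdcbacbbcbccbdbb')
  18 → (4, 'dcbacbbcbccbdbb')

SA = [7, 2, 18, 6, 17, 9, 10, 12, 15, 1, 5, 8, 11, 14, 13, 3, 16, 0, 4]
rank  pair      lcp
   1  s[7:],s[2:]  2  'ac'
   2  s[2:],s[18:]  0  ''
   3  s[18:],s[6:]  1  'b'
   4  s[6:],s[17:]  1  'b'
   5  s[17:],s[9:]  2  'bb'
   6  s[9:],s[10:]  1  'b'
   7  s[10:],s[12:]  2  'bc'
   8  s[12:],s[15:]  1  'b'
   9  s[15:],s[1:]  0  ''
  10  s[1:],s[5:]  1  'c'
  11  s[5:],s[8:]  2  'cb'
  12  s[8:],s[11:]  2  'cb'
  13  s[11:],s[14:]  2  'cb'
  14  s[14:],s[13:]  1  'c'
  15  s[13:],s[3:]  1  'c'
  16  s[3:],s[16:]  0  ''
  17  s[16:],s[0:]  1  'd'
  18  s[0:],s[4:]  2  'dc'

n(n+1)/2 = 19·20/2 = 190
Σ LCP = 0 + 2 + 0 + 1 + 1 + 2 + 1 + 2 + 1 + 0 + 1 + 2 + 2 + 2 + 1 + 1 + 0 + 1 + 2 = 22
distinct = 190 − 22 = 168

168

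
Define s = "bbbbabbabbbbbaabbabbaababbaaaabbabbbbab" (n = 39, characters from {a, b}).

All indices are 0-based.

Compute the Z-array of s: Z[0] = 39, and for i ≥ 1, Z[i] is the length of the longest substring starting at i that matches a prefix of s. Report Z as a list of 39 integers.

[39, 3, 2, 1, 0, 2, 1, 0, 4, 5, 3, 2, 1, 0, 0, 2, 1, 0, 2, 1, 0, 0, 1, 0, 2, 1, 0, 0, 0, 0, 2, 1, 0, 6, 3, 2, 1, 0, 1]

Z[0]=39
i=1: outside box; Z[1]=3 scan→box=[1,4)
i=2: min(r-i=2, Z[1]=3)=2; Z[2]=2
i=3: min(r-i=1, Z[2]=2)=1; Z[3]=1
i=4: outside box; Z[4]=0
i=5: outside box; Z[5]=2 scan→box=[5,7)
i=6: min(r-i=1, Z[1]=3)=1; Z[6]=1
i=7: outside box; Z[7]=0
i=8: outside box; Z[8]=4 scan→box=[8,12)
i=9: min(r-i=3, Z[1]=3)=3; Z[9]=5 scan→box=[9,14)
i=10: min(r-i=4, Z[1]=3)=3; Z[10]=3
i=11: min(r-i=3, Z[2]=2)=2; Z[11]=2
i=12: min(r-i=2, Z[3]=1)=1; Z[12]=1
i=13: min(r-i=1, Z[4]=0)=0; Z[13]=0
i=14: outside box; Z[14]=0
i=15: outside box; Z[15]=2 scan→box=[15,17)
i=16: min(r-i=1, Z[1]=3)=1; Z[16]=1
i=17: outside box; Z[17]=0
i=18: outside box; Z[18]=2 scan→box=[18,20)
i=19: min(r-i=1, Z[1]=3)=1; Z[19]=1
i=20: outside box; Z[20]=0
i=21: outside box; Z[21]=0
i=22: outside box; Z[22]=1 scan→box=[22,23)
i=23: outside box; Z[23]=0
i=24: outside box; Z[24]=2 scan→box=[24,26)
i=25: min(r-i=1, Z[1]=3)=1; Z[25]=1
i=26: outside box; Z[26]=0
i=27: outside box; Z[27]=0
i=28: outside box; Z[28]=0
i=29: outside box; Z[29]=0
i=30: outside box; Z[30]=2 scan→box=[30,32)
i=31: min(r-i=1, Z[1]=3)=1; Z[31]=1
i=32: outside box; Z[32]=0
i=33: outside box; Z[33]=6 scan→box=[33,39)
i=34: min(r-i=5, Z[1]=3)=3; Z[34]=3
i=35: min(r-i=4, Z[2]=2)=2; Z[35]=2
i=36: min(r-i=3, Z[3]=1)=1; Z[36]=1
i=37: min(r-i=2, Z[4]=0)=0; Z[37]=0
i=38: min(r-i=1, Z[5]=2)=1; Z[38]=1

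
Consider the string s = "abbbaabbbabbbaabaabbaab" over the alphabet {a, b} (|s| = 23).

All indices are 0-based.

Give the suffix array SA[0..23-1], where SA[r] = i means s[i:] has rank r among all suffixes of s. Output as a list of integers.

sorted suffixes:
  #0 SA[0]=20  'aab'
  #1 SA[1]=13  'aabaabbaab'
  #2 SA[2]=16  'aabbaab'
  #3 SA[3]=4  'aabbbabbbaabaabbaab'
  #4 SA[4]=21  'ab'
  #5 SA[5]=14  'abaabbaab'
  #6 SA[6]=17  'abbaab'
  #7 SA[7]=9  'abbbaabaabbaab'
  #8 SA[8]=0  'abbbaabbbabbbaabaabbaab'
  #9 SA[9]=5  'abbbabbbaabaabbaab'
  #10 SA[10]=22  'b'
  #11 SA[11]=19  'baab'
  #12 SA[12]=12  'baabaabbaab'
  #13 SA[13]=15  'baabbaab'
  #14 SA[14]=3  'baabbbabbbaabaabbaab'
  #15 SA[15]=8  'babbbaabaabbaab'
  #16 SA[16]=18  'bbaab'
  #17 SA[17]=11  'bbaabaabbaab'
  #18 SA[18]=2  'bbaabbbabbbaabaabbaab'
  #19 SA[19]=7  'bbabbbaabaabbaab'
  #20 SA[20]=10  'bbbaabaabbaab'
  #21 SA[21]=1  'bbbaabbbabbbaabaabbaab'
  #22 SA[22]=6  'bbbabbbaabaabbaab'

[20, 13, 16, 4, 21, 14, 17, 9, 0, 5, 22, 19, 12, 15, 3, 8, 18, 11, 2, 7, 10, 1, 6]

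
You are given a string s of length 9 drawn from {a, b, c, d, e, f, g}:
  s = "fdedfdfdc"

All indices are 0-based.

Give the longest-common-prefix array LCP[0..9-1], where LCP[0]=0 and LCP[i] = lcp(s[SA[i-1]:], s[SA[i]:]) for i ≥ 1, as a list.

rank | idx | suffix
   0 |   8 | c
   1 |   7 | dc
   2 |   1 | dedfdfdc
   3 |   5 | dfdc
   4 |   3 | dfdfdc
   5 |   2 | edfdfdc
   6 |   6 | fdc
   7 |   0 | fdedfdfdc
   8 |   4 | fdfdc

SA = [8, 7, 1, 5, 3, 2, 6, 0, 4]
[i] adj suffixes → lcp
  [1] 8/7 → 0 ('')
  [2] 7/1 → 1 ('d')
  [3] 1/5 → 1 ('d')
  [4] 5/3 → 3 ('dfd')
  [5] 3/2 → 0 ('')
  [6] 2/6 → 0 ('')
  [7] 6/0 → 2 ('fd')
  [8] 0/4 → 2 ('fd')

[0, 0, 1, 1, 3, 0, 0, 2, 2]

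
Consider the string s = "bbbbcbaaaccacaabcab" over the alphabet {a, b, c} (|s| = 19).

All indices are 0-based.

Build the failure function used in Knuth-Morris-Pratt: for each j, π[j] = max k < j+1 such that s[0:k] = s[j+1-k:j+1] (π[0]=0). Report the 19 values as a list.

π[0] = 0
j=1 s[j]='b': π[1]=1 (border 'b')
j=2 s[j]='b': π[2]=2 (border 'bb')
j=3 s[j]='b': π[3]=3 (border 'bbb')
j=4 s[j]='c': k: 3→2→1→0; π[4]=0 (border '')
j=5 s[j]='b': π[5]=1 (border 'b')
j=6 s[j]='a': k: 1→0; π[6]=0 (border '')
j=7 s[j]='a': π[7]=0 (border '')
j=8 s[j]='a': π[8]=0 (border '')
j=9 s[j]='c': π[9]=0 (border '')
j=10 s[j]='c': π[10]=0 (border '')
j=11 s[j]='a': π[11]=0 (border '')
j=12 s[j]='c': π[12]=0 (border '')
j=13 s[j]='a': π[13]=0 (border '')
j=14 s[j]='a': π[14]=0 (border '')
j=15 s[j]='b': π[15]=1 (border 'b')
j=16 s[j]='c': k: 1→0; π[16]=0 (border '')
j=17 s[j]='a': π[17]=0 (border '')
j=18 s[j]='b': π[18]=1 (border 'b')

[0, 1, 2, 3, 0, 1, 0, 0, 0, 0, 0, 0, 0, 0, 0, 1, 0, 0, 1]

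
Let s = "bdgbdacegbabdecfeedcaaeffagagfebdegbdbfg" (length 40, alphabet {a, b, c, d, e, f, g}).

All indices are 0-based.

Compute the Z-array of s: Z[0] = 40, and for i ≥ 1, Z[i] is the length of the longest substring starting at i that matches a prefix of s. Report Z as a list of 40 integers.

Z[0]=40
i=1: outside box; Z[1]=0
i=2: outside box; Z[2]=0
i=3: outside box; Z[3]=2 grow→box=[3,5)
i=4: min(r-i=1, Z[1]=0)=0; Z[4]=0
i=5: outside box; Z[5]=0
i=6: outside box; Z[6]=0
i=7: outside box; Z[7]=0
i=8: outside box; Z[8]=0
i=9: outside box; Z[9]=1 grow→box=[9,10)
i=10: outside box; Z[10]=0
i=11: outside box; Z[11]=2 grow→box=[11,13)
i=12: min(r-i=1, Z[1]=0)=0; Z[12]=0
i=13: outside box; Z[13]=0
i=14: outside box; Z[14]=0
i=15: outside box; Z[15]=0
i=16: outside box; Z[16]=0
i=17: outside box; Z[17]=0
i=18: outside box; Z[18]=0
i=19: outside box; Z[19]=0
i=20: outside box; Z[20]=0
i=21: outside box; Z[21]=0
i=22: outside box; Z[22]=0
i=23: outside box; Z[23]=0
i=24: outside box; Z[24]=0
i=25: outside box; Z[25]=0
i=26: outside box; Z[26]=0
i=27: outside box; Z[27]=0
i=28: outside box; Z[28]=0
i=29: outside box; Z[29]=0
i=30: outside box; Z[30]=0
i=31: outside box; Z[31]=2 grow→box=[31,33)
i=32: min(r-i=1, Z[1]=0)=0; Z[32]=0
i=33: outside box; Z[33]=0
i=34: outside box; Z[34]=0
i=35: outside box; Z[35]=2 grow→box=[35,37)
i=36: min(r-i=1, Z[1]=0)=0; Z[36]=0
i=37: outside box; Z[37]=1 grow→box=[37,38)
i=38: outside box; Z[38]=0
i=39: outside box; Z[39]=0

[40, 0, 0, 2, 0, 0, 0, 0, 0, 1, 0, 2, 0, 0, 0, 0, 0, 0, 0, 0, 0, 0, 0, 0, 0, 0, 0, 0, 0, 0, 0, 2, 0, 0, 0, 2, 0, 1, 0, 0]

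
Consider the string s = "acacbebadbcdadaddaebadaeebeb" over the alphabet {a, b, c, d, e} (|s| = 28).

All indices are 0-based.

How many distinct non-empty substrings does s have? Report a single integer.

rank | idx | suffix
   0 |   0 | acacbebadbcdadaddaebadaeebeb
   1 |   2 | acbebadbcdadaddaebadaeebeb
   2 |  12 | adaddaebadaeebeb
   3 |  20 | adaeebeb
   4 |   7 | adbcdadaddaebadaeebeb
   5 |  14 | addaebadaeebeb
   6 |  17 | aebadaeebeb
   7 |  22 | aeebeb
   8 |  27 | b
   9 |  19 | badaeebeb
  10 |   6 | badbcdadaddaebadaeebeb
  11 |   9 | bcdadaddaebadaeebeb
  12 |  25 | beb
  13 |   4 | bebadbcdadaddaebadaeebeb
  14 |   1 | cacbebadbcdadaddaebadaeebeb
  15 |   3 | cbebadbcdadaddaebadaeebeb
  16 |  10 | cdadaddaebadaeebeb
  17 |  11 | dadaddaebadaeebeb
  18 |  13 | daddaebadaeebeb
  19 |  16 | daebadaeebeb
  20 |  21 | daeebeb
  21 |   8 | dbcdadaddaebadaeebeb
  22 |  15 | ddaebadaeebeb
  23 |  26 | eb
  24 |  18 | ebadaeebeb
  25 |   5 | ebadbcdadaddaebadaeebeb
  26 |  24 | ebeb
  27 |  23 | eebeb

SA = [0, 2, 12, 20, 7, 14, 17, 22, 27, 19, 6, 9, 25, 4, 1, 3, 10, 11, 13, 16, 21, 8, 15, 26, 18, 5, 24, 23]
[i] adj suffixes → lcp
  [1] 0/2 → 2 ('ac')
  [2] 2/12 → 1 ('a')
  [3] 12/20 → 3 ('ada')
  [4] 20/7 → 2 ('ad')
  [5] 7/14 → 2 ('ad')
  [6] 14/17 → 1 ('a')
  [7] 17/22 → 2 ('ae')
  [8] 22/27 → 0 ('')
  [9] 27/19 → 1 ('b')
  [10] 19/6 → 3 ('bad')
  [11] 6/9 → 1 ('b')
  [12] 9/25 → 1 ('b')
  [13] 25/4 → 3 ('beb')
  [14] 4/1 → 0 ('')
  [15] 1/3 → 1 ('c')
  [16] 3/10 → 1 ('c')
  [17] 10/11 → 0 ('')
  [18] 11/13 → 3 ('dad')
  [19] 13/16 → 2 ('da')
  [20] 16/21 → 3 ('dae')
  [21] 21/8 → 1 ('d')
  [22] 8/15 → 1 ('d')
  [23] 15/26 → 0 ('')
  [24] 26/18 → 2 ('eb')
  [25] 18/5 → 4 ('ebad')
  [26] 5/24 → 2 ('eb')
  [27] 24/23 → 1 ('e')

n(n+1)/2 = 28·29/2 = 406
Σ LCP = 0 + 2 + 1 + 3 + 2 + 2 + 1 + 2 + 0 + 1 + 3 + 1 + 1 + 3 + 0 + 1 + 1 + 0 + 3 + 2 + 3 + 1 + 1 + 0 + 2 + 4 + 2 + 1 = 43
distinct = 406 − 43 = 363

363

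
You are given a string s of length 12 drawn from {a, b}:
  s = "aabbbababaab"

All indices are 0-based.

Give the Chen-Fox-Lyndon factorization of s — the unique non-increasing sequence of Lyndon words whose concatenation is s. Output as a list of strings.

emit factor 1: 'aabbbabab' (i=0, period=9)
emit factor 2: 'aab' (i=9, period=3)

["aabbbabab", "aab"]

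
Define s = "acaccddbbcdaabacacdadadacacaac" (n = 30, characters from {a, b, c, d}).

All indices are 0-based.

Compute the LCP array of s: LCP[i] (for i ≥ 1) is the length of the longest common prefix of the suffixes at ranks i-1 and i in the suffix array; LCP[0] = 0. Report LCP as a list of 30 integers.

sorted suffixes:
  #0 SA[0]=11  'aabacacdadadacacaac'
  #1 SA[1]=27  'aac'
  #2 SA[2]=12  'abacacdadadacacaac'
  #3 SA[3]=28  'ac'
  #4 SA[4]=25  'acaac'
  #5 SA[5]=23  'acacaac'
  #6 SA[6]=0  'acaccddbbcdaabacacdadadacacaac'
  #7 SA[7]=14  'acacdadadacacaac'
  #8 SA[8]=2  'accddbbcdaabacacdadadacacaac'
  #9 SA[9]=16  'acdadadacacaac'
  #10 SA[10]=21  'adacacaac'
  #11 SA[11]=19  'adadacacaac'
  #12 SA[12]=13  'bacacdadadacacaac'
  #13 SA[13]=7  'bbcdaabacacdadadacacaac'
  #14 SA[14]=8  'bcdaabacacdadadacacaac'
  #15 SA[15]=29  'c'
  #16 SA[16]=26  'caac'
  #17 SA[17]=24  'cacaac'
  #18 SA[18]=1  'caccddbbcdaabacacdadadacacaac'
  #19 SA[19]=15  'cacdadadacacaac'
  #20 SA[20]=3  'ccddbbcdaabacacdadadacacaac'
  #21 SA[21]=9  'cdaabacacdadadacacaac'
  #22 SA[22]=17  'cdadadacacaac'
  #23 SA[23]=4  'cddbbcdaabacacdadadacacaac'
  #24 SA[24]=10  'daabacacdadadacacaac'
  #25 SA[25]=22  'dacacaac'
  #26 SA[26]=20  'dadacacaac'
  #27 SA[27]=18  'dadadacacaac'
  #28 SA[28]=6  'dbbcdaabacacdadadacacaac'
  #29 SA[29]=5  'ddbbcdaabacacdadadacacaac'

SA = [11, 27, 12, 28, 25, 23, 0, 14, 2, 16, 21, 19, 13, 7, 8, 29, 26, 24, 1, 15, 3, 9, 17, 4, 10, 22, 20, 18, 6, 5]
rank  pair      lcp
   1  s[11:],s[27:]  2  'aa'
   2  s[27:],s[12:]  1  'a'
   3  s[12:],s[28:]  1  'a'
   4  s[28:],s[25:]  2  'ac'
   5  s[25:],s[23:]  3  'aca'
   6  s[23:],s[0:]  4  'acac'
   7  s[0:],s[14:]  4  'acac'
   8  s[14:],s[2:]  2  'ac'
   9  s[2:],s[16:]  2  'ac'
  10  s[16:],s[21:]  1  'a'
  11  s[21:],s[19:]  3  'ada'
  12  s[19:],s[13:]  0  ''
  13  s[13:],s[7:]  1  'b'
  14  s[7:],s[8:]  1  'b'
  15  s[8:],s[29:]  0  ''
  16  s[29:],s[26:]  1  'c'
  17  s[26:],s[24:]  2  'ca'
  18  s[24:],s[1:]  3  'cac'
  19  s[1:],s[15:]  3  'cac'
  20  s[15:],s[3:]  1  'c'
  21  s[3:],s[9:]  1  'c'
  22  s[9:],s[17:]  3  'cda'
  23  s[17:],s[4:]  2  'cd'
  24  s[4:],s[10:]  0  ''
  25  s[10:],s[22:]  2  'da'
  26  s[22:],s[20:]  2  'da'
  27  s[20:],s[18:]  4  'dada'
  28  s[18:],s[6:]  1  'd'
  29  s[6:],s[5:]  1  'd'

[0, 2, 1, 1, 2, 3, 4, 4, 2, 2, 1, 3, 0, 1, 1, 0, 1, 2, 3, 3, 1, 1, 3, 2, 0, 2, 2, 4, 1, 1]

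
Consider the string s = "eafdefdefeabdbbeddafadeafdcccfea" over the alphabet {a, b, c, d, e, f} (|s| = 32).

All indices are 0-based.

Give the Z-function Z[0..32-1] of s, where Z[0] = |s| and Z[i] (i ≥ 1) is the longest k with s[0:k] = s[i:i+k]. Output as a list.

Z[0]=32
i=1: i≥r, start 0; Z[1]=0
i=2: i≥r, start 0; Z[2]=0
i=3: i≥r, start 0; Z[3]=0
i=4: i≥r, start 0; Z[4]=1 scan→box=[4,5)
i=5: i≥r, start 0; Z[5]=0
i=6: i≥r, start 0; Z[6]=0
i=7: i≥r, start 0; Z[7]=1 scan→box=[7,8)
i=8: i≥r, start 0; Z[8]=0
i=9: i≥r, start 0; Z[9]=2 scan→box=[9,11)
i=10: min(r-i=1, Z[1]=0)=0; Z[10]=0
i=11: i≥r, start 0; Z[11]=0
i=12: i≥r, start 0; Z[12]=0
i=13: i≥r, start 0; Z[13]=0
i=14: i≥r, start 0; Z[14]=0
i=15: i≥r, start 0; Z[15]=1 scan→box=[15,16)
i=16: i≥r, start 0; Z[16]=0
i=17: i≥r, start 0; Z[17]=0
i=18: i≥r, start 0; Z[18]=0
i=19: i≥r, start 0; Z[19]=0
i=20: i≥r, start 0; Z[20]=0
i=21: i≥r, start 0; Z[21]=0
i=22: i≥r, start 0; Z[22]=4 scan→box=[22,26)
i=23: min(r-i=3, Z[1]=0)=0; Z[23]=0
i=24: min(r-i=2, Z[2]=0)=0; Z[24]=0
i=25: min(r-i=1, Z[3]=0)=0; Z[25]=0
i=26: i≥r, start 0; Z[26]=0
i=27: i≥r, start 0; Z[27]=0
i=28: i≥r, start 0; Z[28]=0
i=29: i≥r, start 0; Z[29]=0
i=30: i≥r, start 0; Z[30]=2 scan→box=[30,32)
i=31: min(r-i=1, Z[1]=0)=0; Z[31]=0

[32, 0, 0, 0, 1, 0, 0, 1, 0, 2, 0, 0, 0, 0, 0, 1, 0, 0, 0, 0, 0, 0, 4, 0, 0, 0, 0, 0, 0, 0, 2, 0]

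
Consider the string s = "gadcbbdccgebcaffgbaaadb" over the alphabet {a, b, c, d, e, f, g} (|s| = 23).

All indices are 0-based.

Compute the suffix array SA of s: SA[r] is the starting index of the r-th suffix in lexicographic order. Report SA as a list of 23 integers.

[18, 19, 20, 1, 13, 22, 17, 4, 11, 5, 12, 3, 7, 8, 21, 2, 6, 10, 14, 15, 0, 16, 9]

rank | idx | suffix
   0 |  18 | aaadb
   1 |  19 | aadb
   2 |  20 | adb
   3 |   1 | adcbbdccgebcaffgbaaadb
   4 |  13 | affgbaaadb
   5 |  22 | b
   6 |  17 | baaadb
   7 |   4 | bbdccgebcaffgbaaadb
   8 |  11 | bcaffgbaaadb
   9 |   5 | bdccgebcaffgbaaadb
  10 |  12 | caffgbaaadb
  11 |   3 | cbbdccgebcaffgbaaadb
  12 |   7 | ccgebcaffgbaaadb
  13 |   8 | cgebcaffgbaaadb
  14 |  21 | db
  15 |   2 | dcbbdccgebcaffgbaaadb
  16 |   6 | dccgebcaffgbaaadb
  17 |  10 | ebcaffgbaaadb
  18 |  14 | ffgbaaadb
  19 |  15 | fgbaaadb
  20 |   0 | gadcbbdccgebcaffgbaaadb
  21 |  16 | gbaaadb
  22 |   9 | gebcaffgbaaadb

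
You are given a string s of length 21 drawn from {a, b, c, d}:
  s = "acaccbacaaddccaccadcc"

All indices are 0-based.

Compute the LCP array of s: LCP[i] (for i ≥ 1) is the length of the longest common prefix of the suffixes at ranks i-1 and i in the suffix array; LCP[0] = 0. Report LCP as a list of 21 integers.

rank | idx | suffix
   0 |   8 | aaddccaccadcc
   1 |   6 | acaaddccaccadcc
   2 |   0 | acaccbacaaddccaccadcc
   3 |  14 | accadcc
   4 |   2 | accbacaaddccaccadcc
   5 |  17 | adcc
   6 |   9 | addccaccadcc
   7 |   5 | bacaaddccaccadcc
   8 |  20 | c
   9 |   7 | caaddccaccadcc
  10 |  13 | caccadcc
  11 |   1 | caccbacaaddccaccadcc
  12 |  16 | cadcc
  13 |   4 | cbacaaddccaccadcc
  14 |  19 | cc
  15 |  12 | ccaccadcc
  16 |  15 | ccadcc
  17 |   3 | ccbacaaddccaccadcc
  18 |  18 | dcc
  19 |  11 | dccaccadcc
  20 |  10 | ddccaccadcc

SA = [8, 6, 0, 14, 2, 17, 9, 5, 20, 7, 13, 1, 16, 4, 19, 12, 15, 3, 18, 11, 10]
rank  pair      lcp
   1  s[8:],s[6:]  1  'a'
   2  s[6:],s[0:]  3  'aca'
   3  s[0:],s[14:]  2  'ac'
   4  s[14:],s[2:]  3  'acc'
   5  s[2:],s[17:]  1  'a'
   6  s[17:],s[9:]  2  'ad'
   7  s[9:],s[5:]  0  ''
   8  s[5:],s[20:]  0  ''
   9  s[20:],s[7:]  1  'c'
  10  s[7:],s[13:]  2  'ca'
  11  s[13:],s[1:]  4  'cacc'
  12  s[1:],s[16:]  2  'ca'
  13  s[16:],s[4:]  1  'c'
  14  s[4:],s[19:]  1  'c'
  15  s[19:],s[12:]  2  'cc'
  16  s[12:],s[15:]  3  'cca'
  17  s[15:],s[3:]  2  'cc'
  18  s[3:],s[18:]  0  ''
  19  s[18:],s[11:]  3  'dcc'
  20  s[11:],s[10:]  1  'd'

[0, 1, 3, 2, 3, 1, 2, 0, 0, 1, 2, 4, 2, 1, 1, 2, 3, 2, 0, 3, 1]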